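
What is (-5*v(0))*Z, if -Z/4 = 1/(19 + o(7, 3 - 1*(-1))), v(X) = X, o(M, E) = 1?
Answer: 0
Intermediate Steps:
Z = -⅕ (Z = -4/(19 + 1) = -4/20 = -4*1/20 = -⅕ ≈ -0.20000)
(-5*v(0))*Z = -5*0*(-⅕) = 0*(-⅕) = 0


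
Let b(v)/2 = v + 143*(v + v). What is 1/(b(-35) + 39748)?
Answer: 1/19658 ≈ 5.0870e-5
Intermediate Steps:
b(v) = 574*v (b(v) = 2*(v + 143*(v + v)) = 2*(v + 143*(2*v)) = 2*(v + 286*v) = 2*(287*v) = 574*v)
1/(b(-35) + 39748) = 1/(574*(-35) + 39748) = 1/(-20090 + 39748) = 1/19658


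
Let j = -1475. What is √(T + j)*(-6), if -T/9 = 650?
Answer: -30*I*√293 ≈ -513.52*I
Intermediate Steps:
T = -5850 (T = -9*650 = -5850)
√(T + j)*(-6) = √(-5850 - 1475)*(-6) = √(-7325)*(-6) = (5*I*√293)*(-6) = -30*I*√293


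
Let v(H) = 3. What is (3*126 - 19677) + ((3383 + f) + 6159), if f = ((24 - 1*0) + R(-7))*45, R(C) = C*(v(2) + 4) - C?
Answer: -10567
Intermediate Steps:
R(C) = 6*C (R(C) = C*(3 + 4) - C = C*7 - C = 7*C - C = 6*C)
f = -810 (f = ((24 - 1*0) + 6*(-7))*45 = ((24 + 0) - 42)*45 = (24 - 42)*45 = -18*45 = -810)
(3*126 - 19677) + ((3383 + f) + 6159) = (3*126 - 19677) + ((3383 - 810) + 6159) = (378 - 19677) + (2573 + 6159) = -19299 + 8732 = -10567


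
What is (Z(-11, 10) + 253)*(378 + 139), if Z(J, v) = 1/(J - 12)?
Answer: 3007906/23 ≈ 1.3078e+5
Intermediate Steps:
Z(J, v) = 1/(-12 + J)
(Z(-11, 10) + 253)*(378 + 139) = (1/(-12 - 11) + 253)*(378 + 139) = (1/(-23) + 253)*517 = (-1/23 + 253)*517 = (5818/23)*517 = 3007906/23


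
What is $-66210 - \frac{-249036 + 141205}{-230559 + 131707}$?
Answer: $- \frac{6545098751}{98852} \approx -66211.0$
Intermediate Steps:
$-66210 - \frac{-249036 + 141205}{-230559 + 131707} = -66210 - - \frac{107831}{-98852} = -66210 - \left(-107831\right) \left(- \frac{1}{98852}\right) = -66210 - \frac{107831}{98852} = - \frac{6545098751}{98852}$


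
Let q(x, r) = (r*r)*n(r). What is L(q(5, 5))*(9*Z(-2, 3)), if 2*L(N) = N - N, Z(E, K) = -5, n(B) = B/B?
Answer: 0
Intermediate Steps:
n(B) = 1
q(x, r) = r**2 (q(x, r) = (r*r)*1 = r**2*1 = r**2)
L(N) = 0 (L(N) = (N - N)/2 = (1/2)*0 = 0)
L(q(5, 5))*(9*Z(-2, 3)) = 0*(9*(-5)) = 0*(-45) = 0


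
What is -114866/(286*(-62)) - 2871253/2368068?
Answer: 55274360173/10497645444 ≈ 5.2654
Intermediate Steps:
-114866/(286*(-62)) - 2871253/2368068 = -114866/(-17732) - 2871253*1/2368068 = -114866*(-1/17732) - 2871253/2368068 = 57433/8866 - 2871253/2368068 = 55274360173/10497645444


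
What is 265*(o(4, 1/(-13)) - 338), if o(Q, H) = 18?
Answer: -84800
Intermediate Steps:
265*(o(4, 1/(-13)) - 338) = 265*(18 - 338) = 265*(-320) = -84800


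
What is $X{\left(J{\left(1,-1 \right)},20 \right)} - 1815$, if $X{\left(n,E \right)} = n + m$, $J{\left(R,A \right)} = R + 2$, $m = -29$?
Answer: $-1841$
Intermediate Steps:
$J{\left(R,A \right)} = 2 + R$
$X{\left(n,E \right)} = -29 + n$ ($X{\left(n,E \right)} = n - 29 = -29 + n$)
$X{\left(J{\left(1,-1 \right)},20 \right)} - 1815 = \left(-29 + \left(2 + 1\right)\right) - 1815 = \left(-29 + 3\right) - 1815 = -26 - 1815 = -1841$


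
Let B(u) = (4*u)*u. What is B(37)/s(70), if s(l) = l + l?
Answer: 1369/35 ≈ 39.114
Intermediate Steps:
B(u) = 4*u**2
s(l) = 2*l
B(37)/s(70) = (4*37**2)/((2*70)) = (4*1369)/140 = 5476*(1/140) = 1369/35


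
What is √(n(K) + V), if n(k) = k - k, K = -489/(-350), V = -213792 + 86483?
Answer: I*√127309 ≈ 356.8*I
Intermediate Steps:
V = -127309
K = 489/350 (K = -489*(-1/350) = 489/350 ≈ 1.3971)
n(k) = 0
√(n(K) + V) = √(0 - 127309) = √(-127309) = I*√127309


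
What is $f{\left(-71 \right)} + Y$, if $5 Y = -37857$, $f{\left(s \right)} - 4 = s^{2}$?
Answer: $- \frac{12632}{5} \approx -2526.4$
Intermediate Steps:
$f{\left(s \right)} = 4 + s^{2}$
$Y = - \frac{37857}{5}$ ($Y = \frac{1}{5} \left(-37857\right) = - \frac{37857}{5} \approx -7571.4$)
$f{\left(-71 \right)} + Y = \left(4 + \left(-71\right)^{2}\right) - \frac{37857}{5} = \left(4 + 5041\right) - \frac{37857}{5} = 5045 - \frac{37857}{5} = - \frac{12632}{5}$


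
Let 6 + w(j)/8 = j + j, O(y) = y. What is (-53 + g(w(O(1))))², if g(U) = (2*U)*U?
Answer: 3980025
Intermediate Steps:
w(j) = -48 + 16*j (w(j) = -48 + 8*(j + j) = -48 + 8*(2*j) = -48 + 16*j)
g(U) = 2*U²
(-53 + g(w(O(1))))² = (-53 + 2*(-48 + 16*1)²)² = (-53 + 2*(-48 + 16)²)² = (-53 + 2*(-32)²)² = (-53 + 2*1024)² = (-53 + 2048)² = 1995² = 3980025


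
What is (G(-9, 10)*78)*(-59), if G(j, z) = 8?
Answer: -36816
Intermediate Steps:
(G(-9, 10)*78)*(-59) = (8*78)*(-59) = 624*(-59) = -36816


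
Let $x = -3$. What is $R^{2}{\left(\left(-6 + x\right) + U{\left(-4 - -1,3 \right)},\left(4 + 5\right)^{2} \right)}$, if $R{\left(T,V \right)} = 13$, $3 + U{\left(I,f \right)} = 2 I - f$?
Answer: $169$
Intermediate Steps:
$U{\left(I,f \right)} = -3 - f + 2 I$ ($U{\left(I,f \right)} = -3 + \left(2 I - f\right) = -3 + \left(- f + 2 I\right) = -3 - f + 2 I$)
$R^{2}{\left(\left(-6 + x\right) + U{\left(-4 - -1,3 \right)},\left(4 + 5\right)^{2} \right)} = 13^{2} = 169$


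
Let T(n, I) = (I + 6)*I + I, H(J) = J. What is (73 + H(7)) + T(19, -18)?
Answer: 278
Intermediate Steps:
T(n, I) = I + I*(6 + I) (T(n, I) = (6 + I)*I + I = I*(6 + I) + I = I + I*(6 + I))
(73 + H(7)) + T(19, -18) = (73 + 7) - 18*(7 - 18) = 80 - 18*(-11) = 80 + 198 = 278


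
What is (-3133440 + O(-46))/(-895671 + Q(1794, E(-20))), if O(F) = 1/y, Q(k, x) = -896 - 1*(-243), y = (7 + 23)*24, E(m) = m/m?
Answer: 2256076799/645353280 ≈ 3.4959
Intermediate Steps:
E(m) = 1
y = 720 (y = 30*24 = 720)
Q(k, x) = -653 (Q(k, x) = -896 + 243 = -653)
O(F) = 1/720
(-3133440 + O(-46))/(-895671 + Q(1794, E(-20))) = (-3133440 + 1/720)/(-895671 - 653) = -2256076799/720/(-896324) = -2256076799/720*(-1/896324) = 2256076799/645353280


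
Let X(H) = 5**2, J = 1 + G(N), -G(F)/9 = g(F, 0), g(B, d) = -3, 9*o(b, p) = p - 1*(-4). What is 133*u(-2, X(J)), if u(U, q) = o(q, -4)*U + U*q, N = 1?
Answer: -6650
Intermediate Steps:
o(b, p) = 4/9 + p/9 (o(b, p) = (p - 1*(-4))/9 = (p + 4)/9 = (4 + p)/9 = 4/9 + p/9)
G(F) = 27 (G(F) = -9*(-3) = 27)
J = 28 (J = 1 + 27 = 28)
X(H) = 25
u(U, q) = U*q (u(U, q) = (4/9 + (1/9)*(-4))*U + U*q = (4/9 - 4/9)*U + U*q = 0*U + U*q = 0 + U*q = U*q)
133*u(-2, X(J)) = 133*(-2*25) = 133*(-50) = -6650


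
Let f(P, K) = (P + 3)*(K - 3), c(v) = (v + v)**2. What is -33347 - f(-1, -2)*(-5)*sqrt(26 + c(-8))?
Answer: -33347 - 50*sqrt(282) ≈ -34187.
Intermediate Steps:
c(v) = 4*v**2 (c(v) = (2*v)**2 = 4*v**2)
f(P, K) = (-3 + K)*(3 + P) (f(P, K) = (3 + P)*(-3 + K) = (-3 + K)*(3 + P))
-33347 - f(-1, -2)*(-5)*sqrt(26 + c(-8)) = -33347 - (-9 - 3*(-1) + 3*(-2) - 2*(-1))*(-5)*sqrt(26 + 4*(-8)**2) = -33347 - (-9 + 3 - 6 + 2)*(-5)*sqrt(26 + 4*64) = -33347 - (-10*(-5))*sqrt(26 + 256) = -33347 - 50*sqrt(282)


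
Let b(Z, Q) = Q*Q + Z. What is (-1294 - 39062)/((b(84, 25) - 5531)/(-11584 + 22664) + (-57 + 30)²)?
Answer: -3789360/68411 ≈ -55.391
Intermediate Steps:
b(Z, Q) = Z + Q² (b(Z, Q) = Q² + Z = Z + Q²)
(-1294 - 39062)/((b(84, 25) - 5531)/(-11584 + 22664) + (-57 + 30)²) = (-1294 - 39062)/(((84 + 25²) - 5531)/(-11584 + 22664) + (-57 + 30)²) = -40356/(((84 + 625) - 5531)/11080 + (-27)²) = -40356/((709 - 5531)*(1/11080) + 729) = -40356/(-4822*1/11080 + 729) = -40356/(-2411/5540 + 729) = -40356/4036249/5540 = -40356*5540/4036249 = -3789360/68411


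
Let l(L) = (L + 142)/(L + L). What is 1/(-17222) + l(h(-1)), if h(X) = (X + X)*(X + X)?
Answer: 628601/34444 ≈ 18.250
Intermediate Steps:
h(X) = 4*X**2 (h(X) = (2*X)*(2*X) = 4*X**2)
l(L) = (142 + L)/(2*L) (l(L) = (142 + L)/((2*L)) = (142 + L)*(1/(2*L)) = (142 + L)/(2*L))
1/(-17222) + l(h(-1)) = 1/(-17222) + (142 + 4*(-1)**2)/(2*((4*(-1)**2))) = -1/17222 + (142 + 4*1)/(2*((4*1))) = -1/17222 + (1/2)*(142 + 4)/4 = -1/17222 + (1/2)*(1/4)*146 = -1/17222 + 73/4 = 628601/34444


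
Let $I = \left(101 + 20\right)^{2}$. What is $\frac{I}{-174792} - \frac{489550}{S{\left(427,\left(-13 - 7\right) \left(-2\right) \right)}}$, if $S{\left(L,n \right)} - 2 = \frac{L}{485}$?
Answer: $- \frac{41501190899477}{244184424} \approx -1.6996 \cdot 10^{5}$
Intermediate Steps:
$S{\left(L,n \right)} = 2 + \frac{L}{485}$
$I = 14641$ ($I = 121^{2} = 14641$)
$\frac{I}{-174792} - \frac{489550}{S{\left(427,\left(-13 - 7\right) \left(-2\right) \right)}} = \frac{14641}{-174792} - \frac{489550}{2 + \frac{1}{485} \cdot 427} = 14641 \left(- \frac{1}{174792}\right) - \frac{489550}{2 + \frac{427}{485}} = - \frac{14641}{174792} - \frac{489550}{\frac{1397}{485}} = - \frac{14641}{174792} - \frac{237431750}{1397} = - \frac{41501190899477}{244184424}$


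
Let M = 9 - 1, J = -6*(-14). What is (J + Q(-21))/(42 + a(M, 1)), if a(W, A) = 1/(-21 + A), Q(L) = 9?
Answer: 1860/839 ≈ 2.2169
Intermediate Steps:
J = 84
M = 8
(J + Q(-21))/(42 + a(M, 1)) = (84 + 9)/(42 + 1/(-21 + 1)) = 93/(42 + 1/(-20)) = 93/(42 - 1/20) = 93/(839/20) = 93*(20/839) = 1860/839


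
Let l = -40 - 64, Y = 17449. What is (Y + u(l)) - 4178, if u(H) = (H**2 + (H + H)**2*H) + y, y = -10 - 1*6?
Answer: -4475385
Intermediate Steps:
y = -16 (y = -10 - 6 = -16)
l = -104
u(H) = -16 + H**2 + 4*H**3 (u(H) = (H**2 + (H + H)**2*H) - 16 = (H**2 + (2*H)**2*H) - 16 = (H**2 + (4*H**2)*H) - 16 = (H**2 + 4*H**3) - 16 = -16 + H**2 + 4*H**3)
(Y + u(l)) - 4178 = (17449 + (-16 + (-104)**2 + 4*(-104)**3)) - 4178 = (17449 + (-16 + 10816 + 4*(-1124864))) - 4178 = (17449 + (-16 + 10816 - 4499456)) - 4178 = (17449 - 4488656) - 4178 = -4471207 - 4178 = -4475385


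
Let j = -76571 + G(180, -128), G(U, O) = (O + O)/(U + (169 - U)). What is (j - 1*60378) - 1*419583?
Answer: -94054164/169 ≈ -5.5653e+5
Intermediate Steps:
G(U, O) = 2*O/169 (G(U, O) = (2*O)/169 = (2*O)*(1/169) = 2*O/169)
j = -12940755/169 (j = -76571 + (2/169)*(-128) = -76571 - 256/169 = -12940755/169 ≈ -76573.)
(j - 1*60378) - 1*419583 = (-12940755/169 - 1*60378) - 1*419583 = (-12940755/169 - 60378) - 419583 = -23144637/169 - 419583 = -94054164/169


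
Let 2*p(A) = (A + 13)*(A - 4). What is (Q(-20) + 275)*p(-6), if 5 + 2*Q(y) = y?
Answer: -18375/2 ≈ -9187.5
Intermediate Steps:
p(A) = (-4 + A)*(13 + A)/2 (p(A) = ((A + 13)*(A - 4))/2 = ((13 + A)*(-4 + A))/2 = ((-4 + A)*(13 + A))/2 = (-4 + A)*(13 + A)/2)
Q(y) = -5/2 + y/2
(Q(-20) + 275)*p(-6) = ((-5/2 + (½)*(-20)) + 275)*(-26 + (½)*(-6)² + (9/2)*(-6)) = ((-5/2 - 10) + 275)*(-26 + (½)*36 - 27) = (-25/2 + 275)*(-26 + 18 - 27) = (525/2)*(-35) = -18375/2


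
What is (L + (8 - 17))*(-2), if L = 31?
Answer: -44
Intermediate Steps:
(L + (8 - 17))*(-2) = (31 + (8 - 17))*(-2) = (31 - 9)*(-2) = 22*(-2) = -44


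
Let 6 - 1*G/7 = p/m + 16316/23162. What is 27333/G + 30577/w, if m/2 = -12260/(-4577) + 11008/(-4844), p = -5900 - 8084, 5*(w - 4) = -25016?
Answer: -535489284751709503/90920310167278326 ≈ -5.8897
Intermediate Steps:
w = -24996/5 (w = 4 + (⅕)*(-25016) = 4 - 25016/5 = -24996/5 ≈ -4999.2)
p = -13984
m = 4501912/5542747 (m = 2*(-12260/(-4577) + 11008/(-4844)) = 2*(-12260*(-1/4577) + 11008*(-1/4844)) = 2*(12260/4577 - 2752/1211) = 2*(2250956/5542747) = 4501912/5542747 ≈ 0.81222)
G = 785677188195396/6517080359 (G = 42 - 7*(-13984/4501912/5542747 + 16316/23162) = 42 - 7*(-13984*5542747/4501912 + 16316*(1/23162)) = 42 - 7*(-9688721756/562739 + 8158/11581) = 42 - 7*(-112200495831474/6517080359) = 42 + 785403470820318/6517080359 = 785677188195396/6517080359 ≈ 1.2056e+5)
27333/G + 30577/w = 27333/(785677188195396/6517080359) + 30577/(-24996/5) = 27333*(6517080359/785677188195396) + 30577*(-5/24996) = 19792373050283/87297465355044 - 152885/24996 = -535489284751709503/90920310167278326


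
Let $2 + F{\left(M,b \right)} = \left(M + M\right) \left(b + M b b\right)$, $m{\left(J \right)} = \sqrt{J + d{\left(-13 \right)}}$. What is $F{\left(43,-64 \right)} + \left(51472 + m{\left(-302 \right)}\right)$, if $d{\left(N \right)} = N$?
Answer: $15192974 + 3 i \sqrt{35} \approx 1.5193 \cdot 10^{7} + 17.748 i$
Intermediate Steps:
$m{\left(J \right)} = \sqrt{-13 + J}$ ($m{\left(J \right)} = \sqrt{J - 13} = \sqrt{-13 + J}$)
$F{\left(M,b \right)} = -2 + 2 M \left(b + M b^{2}\right)$ ($F{\left(M,b \right)} = -2 + \left(M + M\right) \left(b + M b b\right) = -2 + 2 M \left(b + M b^{2}\right)$)
$F{\left(43,-64 \right)} + \left(51472 + m{\left(-302 \right)}\right) = \left(-2 + 2 \cdot 43 \left(-64\right) + 2 \cdot 43^{2} \left(-64\right)^{2}\right) + \left(51472 + \sqrt{-13 - 302}\right) = \left(-2 - 5504 + 2 \cdot 1849 \cdot 4096\right) + \left(51472 + \sqrt{-315}\right) = \left(-2 - 5504 + 15147008\right) + \left(51472 + 3 i \sqrt{35}\right) = 15141502 + \left(51472 + 3 i \sqrt{35}\right) = 15192974 + 3 i \sqrt{35}$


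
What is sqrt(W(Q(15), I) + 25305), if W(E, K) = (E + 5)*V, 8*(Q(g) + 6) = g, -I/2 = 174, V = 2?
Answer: sqrt(101227)/2 ≈ 159.08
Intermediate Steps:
I = -348 (I = -2*174 = -348)
Q(g) = -6 + g/8
W(E, K) = 10 + 2*E (W(E, K) = (E + 5)*2 = (5 + E)*2 = 10 + 2*E)
sqrt(W(Q(15), I) + 25305) = sqrt((10 + 2*(-6 + (1/8)*15)) + 25305) = sqrt((10 + 2*(-6 + 15/8)) + 25305) = sqrt((10 + 2*(-33/8)) + 25305) = sqrt((10 - 33/4) + 25305) = sqrt(7/4 + 25305) = sqrt(101227/4) = sqrt(101227)/2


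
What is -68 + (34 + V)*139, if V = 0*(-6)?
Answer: 4658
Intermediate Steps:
V = 0
-68 + (34 + V)*139 = -68 + (34 + 0)*139 = -68 + 34*139 = -68 + 4726 = 4658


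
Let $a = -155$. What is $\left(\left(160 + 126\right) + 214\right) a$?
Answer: $-77500$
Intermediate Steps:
$\left(\left(160 + 126\right) + 214\right) a = \left(\left(160 + 126\right) + 214\right) \left(-155\right) = \left(286 + 214\right) \left(-155\right) = 500 \left(-155\right) = -77500$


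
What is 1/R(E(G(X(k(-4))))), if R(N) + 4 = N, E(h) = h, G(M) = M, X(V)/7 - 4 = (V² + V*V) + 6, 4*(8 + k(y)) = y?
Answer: 1/1200 ≈ 0.00083333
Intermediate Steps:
k(y) = -8 + y/4
X(V) = 70 + 14*V² (X(V) = 28 + 7*((V² + V*V) + 6) = 28 + 7*((V² + V²) + 6) = 28 + 7*(2*V² + 6) = 28 + 7*(6 + 2*V²) = 28 + (42 + 14*V²) = 70 + 14*V²)
R(N) = -4 + N
1/R(E(G(X(k(-4))))) = 1/(-4 + (70 + 14*(-8 + (¼)*(-4))²)) = 1/(-4 + (70 + 14*(-8 - 1)²)) = 1/(-4 + (70 + 14*(-9)²)) = 1/(-4 + (70 + 14*81)) = 1/(-4 + (70 + 1134)) = 1/(-4 + 1204) = 1/1200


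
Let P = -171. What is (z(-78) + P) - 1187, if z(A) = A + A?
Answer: -1514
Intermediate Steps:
z(A) = 2*A
(z(-78) + P) - 1187 = (2*(-78) - 171) - 1187 = (-156 - 171) - 1187 = -327 - 1187 = -1514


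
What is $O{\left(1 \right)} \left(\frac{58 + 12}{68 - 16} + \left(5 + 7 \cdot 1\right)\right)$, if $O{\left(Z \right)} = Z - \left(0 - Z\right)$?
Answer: $\frac{347}{13} \approx 26.692$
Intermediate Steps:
$O{\left(Z \right)} = 2 Z$ ($O{\left(Z \right)} = Z - - Z = Z + Z = 2 Z$)
$O{\left(1 \right)} \left(\frac{58 + 12}{68 - 16} + \left(5 + 7 \cdot 1\right)\right) = 2 \cdot 1 \left(\frac{58 + 12}{68 - 16} + \left(5 + 7 \cdot 1\right)\right) = 2 \left(\frac{70}{52} + \left(5 + 7\right)\right) = 2 \left(70 \cdot \frac{1}{52} + 12\right) = 2 \left(\frac{35}{26} + 12\right) = 2 \cdot \frac{347}{26} = \frac{347}{13}$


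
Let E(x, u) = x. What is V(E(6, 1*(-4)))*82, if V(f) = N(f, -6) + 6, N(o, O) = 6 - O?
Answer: 1476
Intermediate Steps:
V(f) = 18 (V(f) = (6 - 1*(-6)) + 6 = (6 + 6) + 6 = 12 + 6 = 18)
V(E(6, 1*(-4)))*82 = 18*82 = 1476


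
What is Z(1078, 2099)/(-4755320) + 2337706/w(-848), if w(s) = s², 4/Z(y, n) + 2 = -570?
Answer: 99354077152229/30562403597440 ≈ 3.2509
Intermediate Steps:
Z(y, n) = -1/143 (Z(y, n) = 4/(-2 - 570) = 4/(-572) = 4*(-1/572) = -1/143)
Z(1078, 2099)/(-4755320) + 2337706/w(-848) = -1/143/(-4755320) + 2337706/((-848)²) = -1/143*(-1/4755320) + 2337706/719104 = 1/680010760 + 2337706*(1/719104) = 1/680010760 + 1168853/359552 = 99354077152229/30562403597440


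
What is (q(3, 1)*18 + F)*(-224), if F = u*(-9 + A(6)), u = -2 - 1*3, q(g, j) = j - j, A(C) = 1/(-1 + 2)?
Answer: -8960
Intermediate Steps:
A(C) = 1 (A(C) = 1/1 = 1)
q(g, j) = 0
u = -5 (u = -2 - 3 = -5)
F = 40 (F = -5*(-9 + 1) = -5*(-8) = 40)
(q(3, 1)*18 + F)*(-224) = (0*18 + 40)*(-224) = (0 + 40)*(-224) = 40*(-224) = -8960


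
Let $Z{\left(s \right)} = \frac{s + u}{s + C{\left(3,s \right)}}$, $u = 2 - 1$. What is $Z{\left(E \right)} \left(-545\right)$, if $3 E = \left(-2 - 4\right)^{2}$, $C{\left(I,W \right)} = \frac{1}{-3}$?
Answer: $- \frac{4251}{7} \approx -607.29$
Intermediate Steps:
$C{\left(I,W \right)} = - \frac{1}{3}$
$u = 1$
$E = 12$ ($E = \frac{\left(-2 - 4\right)^{2}}{3} = \frac{\left(-6\right)^{2}}{3} = \frac{1}{3} \cdot 36 = 12$)
$Z{\left(s \right)} = \frac{1 + s}{- \frac{1}{3} + s}$ ($Z{\left(s \right)} = \frac{s + 1}{s - \frac{1}{3}} = \frac{1 + s}{- \frac{1}{3} + s}$)
$Z{\left(E \right)} \left(-545\right) = \frac{3 \left(1 + 12\right)}{-1 + 3 \cdot 12} \left(-545\right) = 3 \frac{1}{-1 + 36} \cdot 13 \left(-545\right) = 3 \cdot \frac{1}{35} \cdot 13 \left(-545\right) = \frac{39}{35} \left(-545\right) = - \frac{4251}{7}$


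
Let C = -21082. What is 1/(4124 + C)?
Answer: -1/16958 ≈ -5.8969e-5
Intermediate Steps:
1/(4124 + C) = 1/(4124 - 21082) = 1/(-16958) = -1/16958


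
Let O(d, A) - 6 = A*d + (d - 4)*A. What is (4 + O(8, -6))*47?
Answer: -2914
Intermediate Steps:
O(d, A) = 6 + A*d + A*(-4 + d) (O(d, A) = 6 + (A*d + (d - 4)*A) = 6 + (A*d + (-4 + d)*A) = 6 + (A*d + A*(-4 + d)) = 6 + A*d + A*(-4 + d))
(4 + O(8, -6))*47 = (4 + (6 - 4*(-6) + 2*(-6)*8))*47 = (4 + (6 + 24 - 96))*47 = (4 - 66)*47 = -62*47 = -2914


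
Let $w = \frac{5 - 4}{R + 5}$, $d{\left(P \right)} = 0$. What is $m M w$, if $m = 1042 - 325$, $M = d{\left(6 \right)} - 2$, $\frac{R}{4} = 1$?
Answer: $- \frac{478}{3} \approx -159.33$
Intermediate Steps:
$R = 4$ ($R = 4 \cdot 1 = 4$)
$w = \frac{1}{9}$ ($w = \frac{5 - 4}{4 + 5} = 1 \cdot \frac{1}{9} = \frac{1}{9} \approx 0.11111$)
$M = -2$ ($M = 0 - 2 = -2$)
$m = 717$ ($m = 1042 - 325 = 717$)
$m M w = 717 \left(\left(-2\right) \frac{1}{9}\right) = 717 \left(- \frac{2}{9}\right) = - \frac{478}{3}$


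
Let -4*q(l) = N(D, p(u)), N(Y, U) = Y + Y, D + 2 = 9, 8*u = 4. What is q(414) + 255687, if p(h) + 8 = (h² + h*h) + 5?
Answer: 511367/2 ≈ 2.5568e+5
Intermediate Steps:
u = ½ (u = (⅛)*4 = ½ ≈ 0.50000)
D = 7 (D = -2 + 9 = 7)
p(h) = -3 + 2*h² (p(h) = -8 + ((h² + h*h) + 5) = -8 + ((h² + h²) + 5) = -8 + (2*h² + 5) = -8 + (5 + 2*h²) = -3 + 2*h²)
N(Y, U) = 2*Y
q(l) = -7/2
q(414) + 255687 = -7/2 + 255687 = 511367/2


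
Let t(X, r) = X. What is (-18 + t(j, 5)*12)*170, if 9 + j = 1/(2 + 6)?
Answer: -21165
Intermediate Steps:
j = -71/8 (j = -9 + 1/(2 + 6) = -9 + 1/8 = -9 + ⅛ = -71/8 ≈ -8.8750)
(-18 + t(j, 5)*12)*170 = (-18 - 71/8*12)*170 = (-18 - 213/2)*170 = -249/2*170 = -21165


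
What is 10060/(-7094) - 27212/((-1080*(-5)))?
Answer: -30920741/4788450 ≈ -6.4574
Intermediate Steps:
10060/(-7094) - 27212/((-1080*(-5))) = 10060*(-1/7094) - 27212/5400 = -5030/3547 - 27212*1/5400 = -5030/3547 - 6803/1350 = -30920741/4788450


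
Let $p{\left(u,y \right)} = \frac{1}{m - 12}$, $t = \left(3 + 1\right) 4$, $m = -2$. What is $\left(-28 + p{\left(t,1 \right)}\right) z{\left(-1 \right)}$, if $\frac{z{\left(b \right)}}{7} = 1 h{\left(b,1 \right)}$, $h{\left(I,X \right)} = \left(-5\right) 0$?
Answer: $0$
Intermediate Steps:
$t = 16$ ($t = 4 \cdot 4 = 16$)
$p{\left(u,y \right)} = - \frac{1}{14}$ ($p{\left(u,y \right)} = \frac{1}{-2 - 12} = \frac{1}{-14} = - \frac{1}{14}$)
$h{\left(I,X \right)} = 0$
$z{\left(b \right)} = 0$ ($z{\left(b \right)} = 7 \cdot 1 \cdot 0 = 7 \cdot 0 = 0$)
$\left(-28 + p{\left(t,1 \right)}\right) z{\left(-1 \right)} = \left(-28 - \frac{1}{14}\right) 0 = \left(- \frac{393}{14}\right) 0 = 0$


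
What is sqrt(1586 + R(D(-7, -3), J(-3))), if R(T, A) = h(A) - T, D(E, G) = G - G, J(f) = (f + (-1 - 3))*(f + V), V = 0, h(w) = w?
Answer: sqrt(1607) ≈ 40.087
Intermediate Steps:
J(f) = f*(-4 + f) (J(f) = (f + (-1 - 3))*(f + 0) = (f - 4)*f = (-4 + f)*f = f*(-4 + f))
D(E, G) = 0
R(T, A) = A - T
sqrt(1586 + R(D(-7, -3), J(-3))) = sqrt(1586 + (-3*(-4 - 3) - 1*0)) = sqrt(1586 + (-3*(-7) + 0)) = sqrt(1586 + (21 + 0)) = sqrt(1586 + 21) = sqrt(1607)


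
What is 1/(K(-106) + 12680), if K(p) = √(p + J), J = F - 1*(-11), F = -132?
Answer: 12680/160782627 - I*√227/160782627 ≈ 7.8864e-5 - 9.3707e-8*I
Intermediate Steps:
J = -121 (J = -132 - 1*(-11) = -132 + 11 = -121)
K(p) = √(-121 + p) (K(p) = √(p - 121) = √(-121 + p))
1/(K(-106) + 12680) = 1/(√(-121 - 106) + 12680) = 1/(√(-227) + 12680) = 1/(I*√227 + 12680) = 1/(12680 + I*√227)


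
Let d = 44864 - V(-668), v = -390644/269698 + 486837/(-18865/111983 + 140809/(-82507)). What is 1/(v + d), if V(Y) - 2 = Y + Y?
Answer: -778739885746966/166211771832797682331 ≈ -4.6852e-6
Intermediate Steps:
V(Y) = 2 + 2*Y (V(Y) = 2 + (Y + Y) = 2 + 2*Y)
v = -202187997074536017599/778739885746966 (v = -390644*1/269698 + 486837/(-18865*1/111983 + 140809*(-1/82507)) = -195322/134849 + 486837/(-18865/111983 - 140809/82507) = -195322/134849 + 486837/(-17324708802/9239381381) = -195322/134849 + 486837*(-9239381381/17324708802) = -195322/134849 - 1499357571127299/5774902934 = -202187997074536017599/778739885746966 ≈ -2.5963e+5)
d = 46198 (d = 44864 - (2 + 2*(-668)) = 44864 - (2 - 1336) = 44864 - 1*(-1334) = 44864 + 1334 = 46198)
1/(v + d) = 1/(-202187997074536017599/778739885746966 + 46198) = 1/(-166211771832797682331/778739885746966) = -778739885746966/166211771832797682331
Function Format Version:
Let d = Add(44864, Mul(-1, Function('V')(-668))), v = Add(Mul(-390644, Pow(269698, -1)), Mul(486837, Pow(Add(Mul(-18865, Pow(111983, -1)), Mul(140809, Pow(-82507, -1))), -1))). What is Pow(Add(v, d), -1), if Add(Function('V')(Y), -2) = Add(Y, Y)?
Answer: Rational(-778739885746966, 166211771832797682331) ≈ -4.6852e-6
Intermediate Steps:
Function('V')(Y) = Add(2, Mul(2, Y)) (Function('V')(Y) = Add(2, Add(Y, Y)) = Add(2, Mul(2, Y)))
v = Rational(-202187997074536017599, 778739885746966) (v = Add(Mul(-390644, Rational(1, 269698)), Mul(486837, Pow(Add(Mul(-18865, Rational(1, 111983)), Mul(140809, Rational(-1, 82507))), -1))) = Add(Rational(-195322, 134849), Mul(486837, Pow(Add(Rational(-18865, 111983), Rational(-140809, 82507)), -1))) = Add(Rational(-195322, 134849), Mul(486837, Pow(Rational(-17324708802, 9239381381), -1))) = Add(Rational(-195322, 134849), Mul(486837, Rational(-9239381381, 17324708802))) = Add(Rational(-195322, 134849), Rational(-1499357571127299, 5774902934)) = Rational(-202187997074536017599, 778739885746966) ≈ -2.5963e+5)
d = 46198 (d = Add(44864, Mul(-1, Add(2, Mul(2, -668)))) = Add(44864, Mul(-1, Add(2, -1336))) = Add(44864, Mul(-1, -1334)) = Add(44864, 1334) = 46198)
Pow(Add(v, d), -1) = Pow(Add(Rational(-202187997074536017599, 778739885746966), 46198), -1) = Pow(Rational(-166211771832797682331, 778739885746966), -1) = Rational(-778739885746966, 166211771832797682331)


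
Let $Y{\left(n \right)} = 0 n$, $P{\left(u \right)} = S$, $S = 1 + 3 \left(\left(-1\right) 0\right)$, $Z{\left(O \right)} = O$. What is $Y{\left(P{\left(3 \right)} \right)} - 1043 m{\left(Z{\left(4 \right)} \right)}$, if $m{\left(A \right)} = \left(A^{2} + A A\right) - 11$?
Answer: $-21903$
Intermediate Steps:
$m{\left(A \right)} = -11 + 2 A^{2}$ ($m{\left(A \right)} = \left(A^{2} + A^{2}\right) - 11 = 2 A^{2} - 11 = -11 + 2 A^{2}$)
$S = 1$ ($S = 1 + 3 \cdot 0 = 1 + 0 = 1$)
$P{\left(u \right)} = 1$
$Y{\left(n \right)} = 0$
$Y{\left(P{\left(3 \right)} \right)} - 1043 m{\left(Z{\left(4 \right)} \right)} = 0 - 1043 \left(-11 + 2 \cdot 4^{2}\right) = 0 - 1043 \left(-11 + 2 \cdot 16\right) = 0 - 1043 \left(-11 + 32\right) = 0 - 21903 = -21903$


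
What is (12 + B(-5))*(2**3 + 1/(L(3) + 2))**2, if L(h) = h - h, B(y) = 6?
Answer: 2601/2 ≈ 1300.5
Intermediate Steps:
L(h) = 0
(12 + B(-5))*(2**3 + 1/(L(3) + 2))**2 = (12 + 6)*(2**3 + 1/(0 + 2))**2 = 18*(8 + 1/2)**2 = 18*(17/2)**2 = 18*(289/4) = 2601/2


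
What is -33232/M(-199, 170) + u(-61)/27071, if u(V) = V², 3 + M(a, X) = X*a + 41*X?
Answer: 999580695/727208273 ≈ 1.3745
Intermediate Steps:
M(a, X) = -3 + 41*X + X*a (M(a, X) = -3 + (X*a + 41*X) = -3 + (41*X + X*a) = -3 + 41*X + X*a)
-33232/M(-199, 170) + u(-61)/27071 = -33232/(-3 + 41*170 + 170*(-199)) + (-61)²/27071 = -33232/(-3 + 6970 - 33830) + 3721*(1/27071) = -33232/(-26863) + 3721/27071 = -33232*(-1/26863) + 3721/27071 = 33232/26863 + 3721/27071 = 999580695/727208273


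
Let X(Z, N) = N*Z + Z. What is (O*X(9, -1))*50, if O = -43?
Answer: 0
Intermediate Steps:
X(Z, N) = Z + N*Z
(O*X(9, -1))*50 = -387*(1 - 1)*50 = -387*0*50 = -43*0*50 = 0*50 = 0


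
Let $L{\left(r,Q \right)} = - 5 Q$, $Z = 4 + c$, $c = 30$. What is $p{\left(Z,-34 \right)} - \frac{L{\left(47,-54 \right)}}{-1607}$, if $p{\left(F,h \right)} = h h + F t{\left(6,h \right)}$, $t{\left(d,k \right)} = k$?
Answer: $\frac{270}{1607} \approx 0.16802$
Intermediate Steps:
$Z = 34$ ($Z = 4 + 30 = 34$)
$p{\left(F,h \right)} = h^{2} + F h$ ($p{\left(F,h \right)} = h h + F h = h^{2} + F h$)
$p{\left(Z,-34 \right)} - \frac{L{\left(47,-54 \right)}}{-1607} = - 34 \left(34 - 34\right) - \frac{\left(-5\right) \left(-54\right)}{-1607} = \left(-34\right) 0 - 270 \left(- \frac{1}{1607}\right) = 0 - - \frac{270}{1607} = 0 + \frac{270}{1607} = \frac{270}{1607}$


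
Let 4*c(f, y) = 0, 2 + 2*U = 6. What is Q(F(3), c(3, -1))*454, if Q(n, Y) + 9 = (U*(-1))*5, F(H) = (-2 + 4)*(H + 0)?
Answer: -8626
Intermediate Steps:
U = 2 (U = -1 + (½)*6 = -1 + 3 = 2)
c(f, y) = 0 (c(f, y) = (¼)*0 = 0)
F(H) = 2*H
Q(n, Y) = -19 (Q(n, Y) = -9 + (2*(-1))*5 = -9 - 2*5 = -9 - 10 = -19)
Q(F(3), c(3, -1))*454 = -19*454 = -8626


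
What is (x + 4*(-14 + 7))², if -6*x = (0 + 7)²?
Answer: 47089/36 ≈ 1308.0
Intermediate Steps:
x = -49/6 (x = -(0 + 7)²/6 = -⅙*7² = -⅙*49 = -49/6 ≈ -8.1667)
(x + 4*(-14 + 7))² = (-49/6 + 4*(-14 + 7))² = (-49/6 + 4*(-7))² = (-49/6 - 28)² = (-217/6)² = 47089/36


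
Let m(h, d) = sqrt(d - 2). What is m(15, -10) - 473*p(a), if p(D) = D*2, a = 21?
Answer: -19866 + 2*I*sqrt(3) ≈ -19866.0 + 3.4641*I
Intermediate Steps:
p(D) = 2*D
m(h, d) = sqrt(-2 + d)
m(15, -10) - 473*p(a) = sqrt(-2 - 10) - 946*21 = sqrt(-12) - 473*42 = 2*I*sqrt(3) - 19866 = -19866 + 2*I*sqrt(3)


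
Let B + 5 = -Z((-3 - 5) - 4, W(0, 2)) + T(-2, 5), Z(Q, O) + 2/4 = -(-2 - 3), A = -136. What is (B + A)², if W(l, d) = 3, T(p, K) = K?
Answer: 78961/4 ≈ 19740.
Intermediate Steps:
Z(Q, O) = 9/2 (Z(Q, O) = -½ - (-2 - 3) = -½ - 1*(-5) = -½ + 5 = 9/2)
B = -9/2 (B = -5 + (-1*9/2 + 5) = -5 + (-9/2 + 5) = -5 + ½ = -9/2 ≈ -4.5000)
(B + A)² = (-9/2 - 136)² = (-281/2)² = 78961/4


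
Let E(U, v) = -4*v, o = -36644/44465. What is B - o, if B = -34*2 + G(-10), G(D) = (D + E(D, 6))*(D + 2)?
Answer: 9107504/44465 ≈ 204.82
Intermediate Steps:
o = -36644/44465 (o = -36644*1/44465 = -36644/44465 ≈ -0.82411)
G(D) = (-24 + D)*(2 + D) (G(D) = (D - 4*6)*(D + 2) = (D - 24)*(2 + D) = (-24 + D)*(2 + D))
B = 204 (B = -34*2 + (-48 + (-10)² - 22*(-10)) = -68 + (-48 + 100 + 220) = -68 + 272 = 204)
B - o = 204 - 1*(-36644/44465) = 204 + 36644/44465 = 9107504/44465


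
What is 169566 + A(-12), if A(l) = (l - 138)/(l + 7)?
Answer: 169596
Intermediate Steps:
A(l) = (-138 + l)/(7 + l)
169566 + A(-12) = 169566 + (-138 - 12)/(7 - 12) = 169566 - 150/(-5) = 169566 - ⅕*(-150) = 169566 + 30 = 169596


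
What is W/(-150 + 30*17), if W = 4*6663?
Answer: 2221/30 ≈ 74.033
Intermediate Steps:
W = 26652
W/(-150 + 30*17) = 26652/(-150 + 30*17) = 26652/(-150 + 510) = 26652/360 = 26652*(1/360) = 2221/30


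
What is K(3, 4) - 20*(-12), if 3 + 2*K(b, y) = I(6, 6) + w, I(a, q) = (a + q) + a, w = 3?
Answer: 249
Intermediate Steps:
I(a, q) = q + 2*a
K(b, y) = 9 (K(b, y) = -3/2 + ((6 + 2*6) + 3)/2 = -3/2 + ((6 + 12) + 3)/2 = -3/2 + (18 + 3)/2 = -3/2 + (½)*21 = -3/2 + 21/2 = 9)
K(3, 4) - 20*(-12) = 9 - 20*(-12) = 9 + 240 = 249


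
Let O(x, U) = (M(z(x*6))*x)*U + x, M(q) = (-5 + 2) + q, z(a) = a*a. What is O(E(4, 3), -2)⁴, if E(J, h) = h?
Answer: 13674678889041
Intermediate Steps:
z(a) = a²
M(q) = -3 + q
O(x, U) = x + U*x*(-3 + 36*x²) (O(x, U) = ((-3 + (x*6)²)*x)*U + x = ((-3 + (6*x)²)*x)*U + x = ((-3 + 36*x²)*x)*U + x = (x*(-3 + 36*x²))*U + x = U*x*(-3 + 36*x²) + x = x + U*x*(-3 + 36*x²))
O(E(4, 3), -2)⁴ = (3*(1 + 3*(-2)*(-1 + 12*3²)))⁴ = (3*(1 + 3*(-2)*(-1 + 12*9)))⁴ = (3*(1 + 3*(-2)*(-1 + 108)))⁴ = (3*(1 + 3*(-2)*107))⁴ = (3*(1 - 642))⁴ = (3*(-641))⁴ = (-1923)⁴ = 13674678889041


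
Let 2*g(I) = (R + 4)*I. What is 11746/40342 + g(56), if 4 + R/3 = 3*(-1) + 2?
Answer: -6206795/20171 ≈ -307.71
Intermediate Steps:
R = -15 (R = -12 + 3*(3*(-1) + 2) = -12 + 3*(-3 + 2) = -12 + 3*(-1) = -12 - 3 = -15)
g(I) = -11*I/2 (g(I) = ((-15 + 4)*I)/2 = (-11*I)/2 = -11*I/2)
11746/40342 + g(56) = 11746/40342 - 11/2*56 = 11746*(1/40342) - 308 = 5873/20171 - 308 = -6206795/20171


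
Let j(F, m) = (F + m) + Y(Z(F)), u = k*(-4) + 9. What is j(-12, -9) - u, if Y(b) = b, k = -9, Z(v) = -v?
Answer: -54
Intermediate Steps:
u = 45 (u = -9*(-4) + 9 = 36 + 9 = 45)
j(F, m) = m (j(F, m) = (F + m) - F = m)
j(-12, -9) - u = -9 - 1*45 = -9 - 45 = -54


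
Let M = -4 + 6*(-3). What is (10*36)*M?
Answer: -7920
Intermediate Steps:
M = -22 (M = -4 - 18 = -22)
(10*36)*M = (10*36)*(-22) = 360*(-22) = -7920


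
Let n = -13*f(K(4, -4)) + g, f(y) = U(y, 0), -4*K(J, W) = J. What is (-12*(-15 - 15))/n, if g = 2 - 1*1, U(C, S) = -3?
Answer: 9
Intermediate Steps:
K(J, W) = -J/4
g = 1 (g = 2 - 1 = 1)
f(y) = -3
n = 40 (n = -13*(-3) + 1 = 39 + 1 = 40)
(-12*(-15 - 15))/n = -12*(-15 - 15)/40 = -12*(-30)*(1/40) = 360*(1/40) = 9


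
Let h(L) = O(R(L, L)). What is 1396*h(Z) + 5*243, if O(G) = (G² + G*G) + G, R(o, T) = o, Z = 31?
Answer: 2727603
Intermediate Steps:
O(G) = G + 2*G² (O(G) = (G² + G²) + G = 2*G² + G = G + 2*G²)
h(L) = L*(1 + 2*L)
1396*h(Z) + 5*243 = 1396*(31*(1 + 2*31)) + 5*243 = 1396*(31*(1 + 62)) + 1215 = 1396*(31*63) + 1215 = 1396*1953 + 1215 = 2726388 + 1215 = 2727603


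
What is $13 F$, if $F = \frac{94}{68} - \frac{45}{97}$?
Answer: $\frac{39377}{3298} \approx 11.94$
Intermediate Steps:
$F = \frac{3029}{3298}$ ($F = 94 \cdot \frac{1}{68} - \frac{45}{97} = \frac{47}{34} - \frac{45}{97} = \frac{3029}{3298} \approx 0.91844$)
$13 F = 13 \cdot \frac{3029}{3298} = \frac{39377}{3298}$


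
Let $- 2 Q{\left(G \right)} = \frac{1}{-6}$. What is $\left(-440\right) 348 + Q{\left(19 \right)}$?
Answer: $- \frac{1837439}{12} \approx -1.5312 \cdot 10^{5}$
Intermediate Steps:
$Q{\left(G \right)} = \frac{1}{12}$ ($Q{\left(G \right)} = - \frac{1}{2 \left(-6\right)} = \left(- \frac{1}{2}\right) \left(- \frac{1}{6}\right) = \frac{1}{12}$)
$\left(-440\right) 348 + Q{\left(19 \right)} = \left(-440\right) 348 + \frac{1}{12} = -153120 + \frac{1}{12} = - \frac{1837439}{12}$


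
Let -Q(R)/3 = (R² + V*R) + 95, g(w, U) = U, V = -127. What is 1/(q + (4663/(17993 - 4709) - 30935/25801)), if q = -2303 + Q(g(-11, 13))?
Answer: 342740484/636521188795 ≈ 0.00053846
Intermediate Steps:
Q(R) = -285 - 3*R² + 381*R (Q(R) = -3*((R² - 127*R) + 95) = -3*(95 + R² - 127*R) = -285 - 3*R² + 381*R)
q = 1858 (q = -2303 + (-285 - 3*13² + 381*13) = -2303 + (-285 - 3*169 + 4953) = -2303 + (-285 - 507 + 4953) = -2303 + 4161 = 1858)
1/(q + (4663/(17993 - 4709) - 30935/25801)) = 1/(1858 + (4663/(17993 - 4709) - 30935/25801)) = 1/(1858 + (4663/13284 - 30935*1/25801)) = 1/(1858 + (4663*(1/13284) - 30935/25801)) = 1/(1858 + (4663/13284 - 30935/25801)) = 1/(1858 - 290630477/342740484) = 1/(636521188795/342740484) = 342740484/636521188795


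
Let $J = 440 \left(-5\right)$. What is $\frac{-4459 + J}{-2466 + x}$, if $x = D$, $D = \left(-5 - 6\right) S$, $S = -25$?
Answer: $\frac{6659}{2191} \approx 3.0393$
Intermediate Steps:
$J = -2200$
$D = 275$ ($D = \left(-5 - 6\right) \left(-25\right) = \left(-11\right) \left(-25\right) = 275$)
$x = 275$
$\frac{-4459 + J}{-2466 + x} = \frac{-4459 - 2200}{-2466 + 275} = - \frac{6659}{-2191} = \left(-6659\right) \left(- \frac{1}{2191}\right) = \frac{6659}{2191}$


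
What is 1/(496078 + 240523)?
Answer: 1/736601 ≈ 1.3576e-6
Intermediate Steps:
1/(496078 + 240523) = 1/736601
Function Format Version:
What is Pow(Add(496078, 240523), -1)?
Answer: Rational(1, 736601) ≈ 1.3576e-6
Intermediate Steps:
Pow(Add(496078, 240523), -1) = Pow(736601, -1) = Rational(1, 736601)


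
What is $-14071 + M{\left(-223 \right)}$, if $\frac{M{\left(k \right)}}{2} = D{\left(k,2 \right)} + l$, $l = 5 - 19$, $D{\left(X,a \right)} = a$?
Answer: $-14095$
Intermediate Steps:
$l = -14$ ($l = 5 - 19 = -14$)
$M{\left(k \right)} = -24$ ($M{\left(k \right)} = 2 \left(2 - 14\right) = 2 \left(-12\right) = -24$)
$-14071 + M{\left(-223 \right)} = -14071 - 24 = -14095$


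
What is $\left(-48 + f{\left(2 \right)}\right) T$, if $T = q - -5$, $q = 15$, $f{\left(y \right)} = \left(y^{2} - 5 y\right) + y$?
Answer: $-1040$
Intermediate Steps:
$f{\left(y \right)} = y^{2} - 4 y$
$T = 20$ ($T = 15 - -5 = 15 + 5 = 20$)
$\left(-48 + f{\left(2 \right)}\right) T = \left(-48 + 2 \left(-4 + 2\right)\right) 20 = \left(-48 + 2 \left(-2\right)\right) 20 = \left(-48 - 4\right) 20 = \left(-52\right) 20 = -1040$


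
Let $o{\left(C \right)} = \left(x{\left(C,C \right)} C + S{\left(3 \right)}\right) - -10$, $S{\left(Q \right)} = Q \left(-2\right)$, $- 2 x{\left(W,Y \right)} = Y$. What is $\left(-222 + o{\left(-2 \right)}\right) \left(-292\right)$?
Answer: $64240$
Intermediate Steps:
$x{\left(W,Y \right)} = - \frac{Y}{2}$
$S{\left(Q \right)} = - 2 Q$
$o{\left(C \right)} = 4 - \frac{C^{2}}{2}$ ($o{\left(C \right)} = \left(- \frac{C}{2} C - 6\right) - -10 = \left(- \frac{C^{2}}{2} - 6\right) + 10 = \left(-6 - \frac{C^{2}}{2}\right) + 10 = 4 - \frac{C^{2}}{2}$)
$\left(-222 + o{\left(-2 \right)}\right) \left(-292\right) = \left(-222 + \left(4 - \frac{\left(-2\right)^{2}}{2}\right)\right) \left(-292\right) = \left(-222 + \left(4 - 2\right)\right) \left(-292\right) = \left(-222 + 2\right) \left(-292\right) = \left(-220\right) \left(-292\right) = 64240$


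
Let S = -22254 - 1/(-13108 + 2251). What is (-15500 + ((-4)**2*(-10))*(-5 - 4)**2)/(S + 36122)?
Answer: -308990220/150564877 ≈ -2.0522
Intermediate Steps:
S = -241611677/10857 (S = -22254 - 1/(-10857) = -22254 - 1*(-1/10857) = -22254 + 1/10857 = -241611677/10857 ≈ -22254.)
(-15500 + ((-4)**2*(-10))*(-5 - 4)**2)/(S + 36122) = (-15500 + ((-4)**2*(-10))*(-5 - 4)**2)/(-241611677/10857 + 36122) = (-15500 + (16*(-10))*(-9)**2)/(150564877/10857) = (-15500 - 160*81)*(10857/150564877) = (-15500 - 12960)*(10857/150564877) = -28460*10857/150564877 = -308990220/150564877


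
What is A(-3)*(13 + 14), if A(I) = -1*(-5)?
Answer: 135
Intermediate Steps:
A(I) = 5
A(-3)*(13 + 14) = 5*(13 + 14) = 5*27 = 135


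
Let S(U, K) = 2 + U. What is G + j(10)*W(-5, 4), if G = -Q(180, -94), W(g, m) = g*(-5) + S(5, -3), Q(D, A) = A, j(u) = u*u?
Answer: 3294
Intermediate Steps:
j(u) = u²
W(g, m) = 7 - 5*g (W(g, m) = g*(-5) + (2 + 5) = -5*g + 7 = 7 - 5*g)
G = 94 (G = -1*(-94) = 94)
G + j(10)*W(-5, 4) = 94 + 10²*(7 - 5*(-5)) = 94 + 100*(7 + 25) = 94 + 100*32 = 94 + 3200 = 3294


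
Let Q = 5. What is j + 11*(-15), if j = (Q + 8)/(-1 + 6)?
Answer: -812/5 ≈ -162.40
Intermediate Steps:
j = 13/5 (j = (5 + 8)/(-1 + 6) = 13/5 ≈ 2.6000)
j + 11*(-15) = 13/5 + 11*(-15) = 13/5 - 165 = -812/5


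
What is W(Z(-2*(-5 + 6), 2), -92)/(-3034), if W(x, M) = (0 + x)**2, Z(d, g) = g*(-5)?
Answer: -50/1517 ≈ -0.032960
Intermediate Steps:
Z(d, g) = -5*g
W(x, M) = x**2
W(Z(-2*(-5 + 6), 2), -92)/(-3034) = (-5*2)**2/(-3034) = (-10)**2*(-1/3034) = 100*(-1/3034) = -50/1517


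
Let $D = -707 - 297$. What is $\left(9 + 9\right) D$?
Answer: $-18072$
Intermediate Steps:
$D = -1004$ ($D = -707 - 297 = -1004$)
$\left(9 + 9\right) D = \left(9 + 9\right) \left(-1004\right) = 18 \left(-1004\right) = -18072$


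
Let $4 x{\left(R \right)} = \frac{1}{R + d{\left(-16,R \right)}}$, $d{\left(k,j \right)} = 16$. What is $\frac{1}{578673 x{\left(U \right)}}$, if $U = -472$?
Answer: $- \frac{608}{192891} \approx -0.003152$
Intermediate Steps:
$x{\left(R \right)} = \frac{1}{4 \left(16 + R\right)}$ ($x{\left(R \right)} = \frac{1}{4 \left(R + 16\right)} = \frac{1}{4 \left(16 + R\right)}$)
$\frac{1}{578673 x{\left(U \right)}} = \frac{1}{578673 \frac{1}{4 \left(16 - 472\right)}} = \frac{1}{578673 \frac{1}{4 \left(-456\right)}} = \frac{1}{578673 \cdot \frac{1}{4} \left(- \frac{1}{456}\right)} = \frac{1}{578673 \left(- \frac{1}{1824}\right)} = \frac{1}{578673} \left(-1824\right) = - \frac{608}{192891}$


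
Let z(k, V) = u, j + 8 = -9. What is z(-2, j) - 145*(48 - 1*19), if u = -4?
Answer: -4209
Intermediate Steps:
j = -17 (j = -8 - 9 = -17)
z(k, V) = -4
z(-2, j) - 145*(48 - 1*19) = -4 - 145*(48 - 1*19) = -4 - 145*(48 - 19) = -4 - 145*29 = -4 - 4205 = -4209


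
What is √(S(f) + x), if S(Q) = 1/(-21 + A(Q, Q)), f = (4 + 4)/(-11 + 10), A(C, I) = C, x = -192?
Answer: I*√161501/29 ≈ 13.858*I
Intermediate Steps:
f = -8 (f = 8/(-1) = 8*(-1) = -8)
S(Q) = 1/(-21 + Q)
√(S(f) + x) = √(1/(-21 - 8) - 192) = √(1/(-29) - 192) = √(-1/29 - 192) = √(-5569/29) = I*√161501/29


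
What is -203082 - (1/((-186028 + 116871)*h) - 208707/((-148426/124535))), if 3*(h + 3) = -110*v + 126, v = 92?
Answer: -38832219385122282645/102677762910646 ≈ -3.7820e+5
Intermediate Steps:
h = -10003/3 (h = -3 + (-110*92 + 126)/3 = -3 + (-10120 + 126)/3 = -3 + (⅓)*(-9994) = -3 - 9994/3 = -10003/3 ≈ -3334.3)
-203082 - (1/((-186028 + 116871)*h) - 208707/((-148426/124535))) = -203082 - (1/((-186028 + 116871)*(-10003/3)) - 208707/((-148426/124535))) = -203082 - (-3/10003/(-69157) - 208707/((-148426*1/124535))) = -203082 - (-1/69157*(-3/10003) - 208707/(-148426/124535)) = -203082 - (3/691777471 - 208707*(-124535/148426)) = -203082 - (3/691777471 + 25991326245/148426) = -203082 - 1*17980213937702471673/102677762910646 = -203082 - 17980213937702471673/102677762910646 = -38832219385122282645/102677762910646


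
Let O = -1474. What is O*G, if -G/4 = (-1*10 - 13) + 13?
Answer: -58960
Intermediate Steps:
G = 40 (G = -4*((-1*10 - 13) + 13) = -4*((-10 - 13) + 13) = -4*(-23 + 13) = -4*(-10) = 40)
O*G = -1474*40 = -58960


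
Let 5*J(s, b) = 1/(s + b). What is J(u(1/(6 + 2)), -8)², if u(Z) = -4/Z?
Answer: 1/40000 ≈ 2.5000e-5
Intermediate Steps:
J(s, b) = 1/(5*(b + s)) (J(s, b) = 1/(5*(s + b)) = 1/(5*(b + s)))
J(u(1/(6 + 2)), -8)² = (1/(5*(-8 - 4/(1/(6 + 2)))))² = (1/(5*(-8 - 4/(1/8))))² = (1/(5*(-8 - 4/⅛)))² = (1/(5*(-8 - 4*8)))² = (1/(5*(-8 - 32)))² = ((⅕)/(-40))² = ((⅕)*(-1/40))² = (-1/200)² = 1/40000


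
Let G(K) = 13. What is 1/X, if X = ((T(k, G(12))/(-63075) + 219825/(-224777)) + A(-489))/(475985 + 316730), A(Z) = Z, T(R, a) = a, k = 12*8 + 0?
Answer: -1021723825402875/631528829041 ≈ -1617.9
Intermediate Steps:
k = 96 (k = 96 + 0 = 96)
X = -631528829041/1021723825402875 (X = ((13/(-63075) + 219825/(-224777)) - 489)/(475985 + 316730) = ((13*(-1/63075) + 219825*(-1/224777)) - 489)/792715 = ((-13/63075 - 219825/224777) - 489)*(1/792715) = (-13868383976/14177809275 - 489)*(1/792715) = -6946817119451/14177809275*1/792715 = -631528829041/1021723825402875 ≈ -0.00061810)
1/X = 1/(-631528829041/1021723825402875) = -1021723825402875/631528829041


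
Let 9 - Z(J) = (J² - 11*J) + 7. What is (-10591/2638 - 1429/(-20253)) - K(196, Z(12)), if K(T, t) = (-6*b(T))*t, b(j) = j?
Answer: -628517118461/53427414 ≈ -11764.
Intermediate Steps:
Z(J) = 2 - J² + 11*J (Z(J) = 9 - ((J² - 11*J) + 7) = 9 - (7 + J² - 11*J) = 9 + (-7 - J² + 11*J) = 2 - J² + 11*J)
K(T, t) = -6*T*t (K(T, t) = (-6*T)*t = -6*T*t)
(-10591/2638 - 1429/(-20253)) - K(196, Z(12)) = (-10591/2638 - 1429/(-20253)) - (-6)*196*(2 - 1*12² + 11*12) = (-10591*1/2638 - 1429*(-1/20253)) - (-6)*196*(2 - 1*144 + 132) = (-10591/2638 + 1429/20253) - (-6)*196*(2 - 144 + 132) = -210729821/53427414 - (-6)*196*(-10) = -210729821/53427414 - 1*11760 = -210729821/53427414 - 11760 = -628517118461/53427414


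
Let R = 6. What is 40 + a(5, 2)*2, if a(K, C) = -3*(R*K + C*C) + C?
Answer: -160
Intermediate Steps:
a(K, C) = C - 18*K - 3*C² (a(K, C) = -3*(6*K + C*C) + C = -3*(6*K + C²) + C = -3*(C² + 6*K) + C = (-18*K - 3*C²) + C = C - 18*K - 3*C²)
40 + a(5, 2)*2 = 40 + (2 - 18*5 - 3*2²)*2 = 40 + (2 - 90 - 3*4)*2 = 40 + (2 - 90 - 12)*2 = 40 - 100*2 = 40 - 200 = -160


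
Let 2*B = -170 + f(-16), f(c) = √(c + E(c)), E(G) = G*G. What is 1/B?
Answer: -17/1433 - 2*√15/7165 ≈ -0.012944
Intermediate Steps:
E(G) = G²
f(c) = √(c + c²)
B = -85 + 2*√15 (B = (-170 + √(-16*(1 - 16)))/2 = (-170 + √(-16*(-15)))/2 = (-170 + √240)/2 = (-170 + 4*√15)/2 = -85 + 2*√15 ≈ -77.254)
1/B = 1/(-85 + 2*√15)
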